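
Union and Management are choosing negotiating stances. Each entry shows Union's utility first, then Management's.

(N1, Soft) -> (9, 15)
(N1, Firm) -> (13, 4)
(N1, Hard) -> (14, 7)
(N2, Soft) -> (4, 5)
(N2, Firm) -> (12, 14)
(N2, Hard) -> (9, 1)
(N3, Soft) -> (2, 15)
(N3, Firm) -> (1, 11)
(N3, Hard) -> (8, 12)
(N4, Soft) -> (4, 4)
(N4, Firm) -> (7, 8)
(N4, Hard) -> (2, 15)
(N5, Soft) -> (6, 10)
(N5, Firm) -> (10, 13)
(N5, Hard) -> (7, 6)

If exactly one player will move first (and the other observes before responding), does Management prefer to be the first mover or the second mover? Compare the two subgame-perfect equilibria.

first

If Union leads: Management's best replies are N1→Soft, N2→Firm, N3→Soft, N4→Hard, N5→Firm; Union's induced payoffs 9, 12, 2, 2, 10; outcome (N2, Firm), payoffs (12, 14).
If Management leads: Union's best replies are Soft→N1, Firm→N1, Hard→N1; Management's induced payoffs 15, 4, 7; outcome (N1, Soft), payoffs (9, 15).
Management gets 15 moving first and 14 moving second, so Management prefers to move first.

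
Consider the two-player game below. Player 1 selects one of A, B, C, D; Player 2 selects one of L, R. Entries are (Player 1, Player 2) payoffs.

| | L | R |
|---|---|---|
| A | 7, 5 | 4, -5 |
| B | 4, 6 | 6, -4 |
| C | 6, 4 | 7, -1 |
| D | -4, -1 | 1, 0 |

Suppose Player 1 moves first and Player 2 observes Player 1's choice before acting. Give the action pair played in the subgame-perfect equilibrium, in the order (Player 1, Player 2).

Backward induction with Player 1 moving first.
- A → Player 2 plays L (best of 5, -5); Player 1 gets 7.
- B → Player 2 plays L (best of 6, -4); Player 1 gets 4.
- C → Player 2 plays L (best of 4, -1); Player 1 gets 6.
- D → Player 2 plays R (best of -1, 0); Player 1 gets 1.
Among 7, 4, 6, 1, the best is 7 at A. Subgame-perfect outcome: (A, L) with payoffs (7, 5).

(A, L)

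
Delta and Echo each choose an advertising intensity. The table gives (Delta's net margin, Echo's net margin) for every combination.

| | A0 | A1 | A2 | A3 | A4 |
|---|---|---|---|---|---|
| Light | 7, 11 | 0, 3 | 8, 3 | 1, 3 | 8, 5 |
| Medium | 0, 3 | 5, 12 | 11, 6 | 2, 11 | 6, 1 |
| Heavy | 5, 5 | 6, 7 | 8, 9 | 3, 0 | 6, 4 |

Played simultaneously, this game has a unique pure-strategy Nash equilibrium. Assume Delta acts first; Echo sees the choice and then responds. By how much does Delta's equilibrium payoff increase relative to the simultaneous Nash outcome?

Solve by backward induction (Delta leads).
- Light → Echo plays A0 (best of 11, 3, 3, 3, 5); Delta gets 7.
- Medium → Echo plays A1 (best of 3, 12, 6, 11, 1); Delta gets 5.
- Heavy → Echo plays A2 (best of 5, 7, 9, 0, 4); Delta gets 8.
Delta's induced payoffs are 7, 5, 8, so Delta commits to Heavy. Subgame-perfect outcome: (Heavy, A2) with payoffs (8, 9).
For the simultaneous game, intersect best replies.
Delta's best replies: A0→Light; A1→Heavy; A2→Medium; A3→Heavy; A4→Light.
Echo's best replies: Light→A0; Medium→A1; Heavy→A2.
Only (Light, A0) has each player best-responding; Nash payoffs (7, 11).
Delta's commitment gain: 8 − 7 = 1.

1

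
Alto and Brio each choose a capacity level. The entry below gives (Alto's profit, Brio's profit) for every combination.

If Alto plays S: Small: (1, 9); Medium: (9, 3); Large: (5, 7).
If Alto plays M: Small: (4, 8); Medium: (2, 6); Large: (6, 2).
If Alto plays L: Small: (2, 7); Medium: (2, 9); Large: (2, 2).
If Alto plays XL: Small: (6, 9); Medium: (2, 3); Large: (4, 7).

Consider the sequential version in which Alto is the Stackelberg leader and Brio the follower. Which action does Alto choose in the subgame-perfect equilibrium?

Solve by backward induction (Alto leads).
- S: BR = Small, leader payoff 1.
- M: BR = Small, leader payoff 4.
- L: BR = Medium, leader payoff 2.
- XL: BR = Small, leader payoff 6.
Among 1, 4, 2, 6, the best is 6 at XL. Subgame-perfect outcome: (XL, Small) with payoffs (6, 9).

XL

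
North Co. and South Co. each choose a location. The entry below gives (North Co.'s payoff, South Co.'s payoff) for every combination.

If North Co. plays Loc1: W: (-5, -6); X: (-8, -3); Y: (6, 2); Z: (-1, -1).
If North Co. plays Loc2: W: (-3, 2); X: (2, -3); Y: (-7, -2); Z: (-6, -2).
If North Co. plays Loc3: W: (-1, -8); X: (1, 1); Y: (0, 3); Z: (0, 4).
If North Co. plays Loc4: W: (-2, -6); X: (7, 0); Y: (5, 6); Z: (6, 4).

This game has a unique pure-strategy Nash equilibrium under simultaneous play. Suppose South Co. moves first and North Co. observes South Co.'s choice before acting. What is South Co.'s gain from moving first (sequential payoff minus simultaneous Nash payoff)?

North Co. best-responds to each possible South Co. move:
- W: North Co. compares -5, -3, -1, -2 and picks Loc3; South Co. would get -8.
- X: North Co. compares -8, 2, 1, 7 and picks Loc4; South Co. would get 0.
- Y: North Co. compares 6, -7, 0, 5 and picks Loc1; South Co. would get 2.
- Z: North Co. compares -1, -6, 0, 6 and picks Loc4; South Co. would get 4.
South Co.'s induced payoffs are -8, 0, 2, 4, so South Co. commits to Z. Subgame-perfect outcome: (Loc4, Z) with payoffs (6, 4).
For the simultaneous game, intersect best replies.
North Co.'s best replies: W→Loc3; X→Loc4; Y→Loc1; Z→Loc4.
South Co.'s best replies: Loc1→Y; Loc2→W; Loc3→Z; Loc4→Y.
The unique mutual best reply is (Loc1, Y), giving (6, 2).
South Co.'s commitment gain: 4 − 2 = 2.

2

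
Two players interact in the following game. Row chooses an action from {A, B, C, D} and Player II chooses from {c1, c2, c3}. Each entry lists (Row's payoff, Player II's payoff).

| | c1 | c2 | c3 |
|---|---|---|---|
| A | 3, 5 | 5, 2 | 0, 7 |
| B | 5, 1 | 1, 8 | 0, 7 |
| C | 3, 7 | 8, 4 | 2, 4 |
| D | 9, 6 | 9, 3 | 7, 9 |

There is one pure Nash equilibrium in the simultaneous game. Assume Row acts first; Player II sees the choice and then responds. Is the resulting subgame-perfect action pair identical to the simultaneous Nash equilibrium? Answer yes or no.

yes

Work backward from Player II's decision.
- A: BR = c3, leader payoff 0.
- B: BR = c2, leader payoff 1.
- C: BR = c1, leader payoff 3.
- D: BR = c3, leader payoff 7.
Row's induced payoffs are 0, 1, 3, 7, so Row commits to D. Subgame-perfect outcome: (D, c3) with payoffs (7, 9).
For the simultaneous game, intersect best replies.
Row's best replies: c1→D; c2→D; c3→D.
Player II's best replies: A→c3; B→c2; C→c1; D→c3.
The unique mutual best reply is (D, c3), giving (7, 9).
Sequential outcome (D, c3) coincides with the Nash profile (D, c3).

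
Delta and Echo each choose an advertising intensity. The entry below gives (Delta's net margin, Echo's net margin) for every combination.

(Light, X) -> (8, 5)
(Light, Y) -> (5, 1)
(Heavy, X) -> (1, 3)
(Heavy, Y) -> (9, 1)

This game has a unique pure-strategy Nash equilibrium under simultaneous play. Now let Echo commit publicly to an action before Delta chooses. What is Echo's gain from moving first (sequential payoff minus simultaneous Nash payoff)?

0

Work backward from Delta's decision.
- X: BR = Light, leader payoff 5.
- Y: BR = Heavy, leader payoff 1.
Echo's induced payoffs are 5, 1, so Echo commits to X. Subgame-perfect outcome: (Light, X) with payoffs (8, 5).
For the simultaneous game, intersect best replies.
Delta's best replies: X→Light; Y→Heavy.
Echo's best replies: Light→X; Heavy→X.
The unique mutual best reply is (Light, X), giving (8, 5).
Echo's commitment gain: 5 − 5 = 0.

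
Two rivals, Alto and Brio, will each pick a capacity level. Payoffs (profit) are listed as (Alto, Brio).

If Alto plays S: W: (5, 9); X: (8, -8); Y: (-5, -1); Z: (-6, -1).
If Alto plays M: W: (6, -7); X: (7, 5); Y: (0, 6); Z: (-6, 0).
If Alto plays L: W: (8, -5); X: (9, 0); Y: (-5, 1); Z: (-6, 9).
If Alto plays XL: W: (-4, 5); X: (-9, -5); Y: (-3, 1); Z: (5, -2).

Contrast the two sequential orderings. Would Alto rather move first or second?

first

If Alto leads: Brio's best replies are S→W, M→Y, L→Z, XL→W; Alto's induced payoffs 5, 0, -6, -4; outcome (S, W), payoffs (5, 9).
If Brio leads: Alto's best replies are W→L, X→L, Y→M, Z→XL; Brio's induced payoffs -5, 0, 6, -2; outcome (M, Y), payoffs (0, 6).
Alto gets 5 moving first and 0 moving second, so Alto prefers to move first.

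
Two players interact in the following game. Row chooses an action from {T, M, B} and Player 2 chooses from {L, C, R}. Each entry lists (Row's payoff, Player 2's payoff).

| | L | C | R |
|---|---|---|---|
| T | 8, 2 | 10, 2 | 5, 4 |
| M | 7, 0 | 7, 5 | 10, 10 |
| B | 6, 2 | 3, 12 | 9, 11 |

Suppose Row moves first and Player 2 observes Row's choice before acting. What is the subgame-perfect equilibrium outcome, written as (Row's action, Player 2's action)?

Solve by backward induction (Row leads).
- T: BR = R, leader payoff 5.
- M: BR = R, leader payoff 10.
- B: BR = C, leader payoff 3.
Maximizing over 5, 10, 3, Row chooses M. Subgame-perfect outcome: (M, R) with payoffs (10, 10).

(M, R)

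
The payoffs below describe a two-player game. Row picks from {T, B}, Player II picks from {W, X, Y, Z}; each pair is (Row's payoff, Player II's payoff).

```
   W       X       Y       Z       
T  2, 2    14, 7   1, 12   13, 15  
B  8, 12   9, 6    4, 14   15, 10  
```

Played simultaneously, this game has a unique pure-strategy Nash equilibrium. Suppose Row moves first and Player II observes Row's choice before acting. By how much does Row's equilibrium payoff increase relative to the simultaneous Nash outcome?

Player II best-responds to each possible Row move:
- T: Player II compares 2, 7, 12, 15 and picks Z; Row would get 13.
- B: Player II compares 12, 6, 14, 10 and picks Y; Row would get 4.
Row's induced payoffs are 13, 4, so Row commits to T. Subgame-perfect outcome: (T, Z) with payoffs (13, 15).
Now find the simultaneous Nash equilibrium.
Row's best replies: W→B; X→T; Y→B; Z→B.
Player II's best replies: T→Z; B→Y.
Only (B, Y) has each player best-responding; Nash payoffs (4, 14).
Row's commitment gain: 13 − 4 = 9.

9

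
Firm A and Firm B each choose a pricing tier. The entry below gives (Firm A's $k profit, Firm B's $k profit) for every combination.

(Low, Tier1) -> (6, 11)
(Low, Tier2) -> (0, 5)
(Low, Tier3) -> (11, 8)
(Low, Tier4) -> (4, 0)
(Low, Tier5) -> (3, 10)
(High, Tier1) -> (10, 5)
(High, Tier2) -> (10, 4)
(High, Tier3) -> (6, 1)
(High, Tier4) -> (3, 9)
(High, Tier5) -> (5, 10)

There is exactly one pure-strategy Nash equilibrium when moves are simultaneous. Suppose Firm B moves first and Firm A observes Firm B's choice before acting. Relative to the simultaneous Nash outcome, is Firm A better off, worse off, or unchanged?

Solve by backward induction (Firm B leads).
- Tier1: BR = High, leader payoff 5.
- Tier2: BR = High, leader payoff 4.
- Tier3: BR = Low, leader payoff 8.
- Tier4: BR = Low, leader payoff 0.
- Tier5: BR = High, leader payoff 10.
Maximizing over 5, 4, 8, 0, 10, Firm B chooses Tier5. Subgame-perfect outcome: (High, Tier5) with payoffs (5, 10).
Under simultaneous play:
Firm A's best replies: Tier1→High; Tier2→High; Tier3→Low; Tier4→Low; Tier5→High.
Firm B's best replies: Low→Tier1; High→Tier5.
Only (High, Tier5) has each player best-responding; Nash payoffs (5, 10).
Firm A earns 5 sequentially versus 5 at the Nash outcome: unchanged.

unchanged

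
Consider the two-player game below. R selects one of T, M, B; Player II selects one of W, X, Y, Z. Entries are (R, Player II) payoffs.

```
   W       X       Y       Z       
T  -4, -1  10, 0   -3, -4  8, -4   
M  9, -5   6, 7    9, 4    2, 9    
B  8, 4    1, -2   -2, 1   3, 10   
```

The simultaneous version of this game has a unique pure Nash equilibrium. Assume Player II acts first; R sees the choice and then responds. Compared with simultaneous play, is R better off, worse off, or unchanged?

worse off

Backward induction with Player II moving first.
- W: R compares -4, 9, 8 and picks M; Player II would get -5.
- X: R compares 10, 6, 1 and picks T; Player II would get 0.
- Y: R compares -3, 9, -2 and picks M; Player II would get 4.
- Z: R compares 8, 2, 3 and picks T; Player II would get -4.
Maximizing over -5, 0, 4, -4, Player II chooses Y. Subgame-perfect outcome: (M, Y) with payoffs (9, 4).
Now find the simultaneous Nash equilibrium.
R's best replies: W→M; X→T; Y→M; Z→T.
Player II's best replies: T→X; M→Z; B→Z.
The unique mutual best reply is (T, X), giving (10, 0).
R earns 9 sequentially versus 10 at the Nash outcome: worse off.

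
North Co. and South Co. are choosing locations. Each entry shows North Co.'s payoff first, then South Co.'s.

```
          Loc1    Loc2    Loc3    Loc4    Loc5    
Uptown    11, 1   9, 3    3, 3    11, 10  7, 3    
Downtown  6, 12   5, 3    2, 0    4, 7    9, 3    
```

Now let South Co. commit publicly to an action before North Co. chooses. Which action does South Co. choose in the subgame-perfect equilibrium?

Solve by backward induction (South Co. leads).
- Loc1: North Co. compares 11, 6 and picks Uptown; South Co. would get 1.
- Loc2: North Co. compares 9, 5 and picks Uptown; South Co. would get 3.
- Loc3: North Co. compares 3, 2 and picks Uptown; South Co. would get 3.
- Loc4: North Co. compares 11, 4 and picks Uptown; South Co. would get 10.
- Loc5: North Co. compares 7, 9 and picks Downtown; South Co. would get 3.
Maximizing over 1, 3, 3, 10, 3, South Co. chooses Loc4. Subgame-perfect outcome: (Uptown, Loc4) with payoffs (11, 10).

Loc4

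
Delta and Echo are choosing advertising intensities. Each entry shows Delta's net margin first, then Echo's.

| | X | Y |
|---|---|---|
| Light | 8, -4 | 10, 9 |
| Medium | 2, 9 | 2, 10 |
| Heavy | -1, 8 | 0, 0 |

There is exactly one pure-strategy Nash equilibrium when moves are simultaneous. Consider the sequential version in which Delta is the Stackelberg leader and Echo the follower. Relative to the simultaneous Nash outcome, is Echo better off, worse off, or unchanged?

Work backward from Echo's decision.
- Light: Echo compares -4, 9 and picks Y; Delta would get 10.
- Medium: Echo compares 9, 10 and picks Y; Delta would get 2.
- Heavy: Echo compares 8, 0 and picks X; Delta would get -1.
Maximizing over 10, 2, -1, Delta chooses Light. Subgame-perfect outcome: (Light, Y) with payoffs (10, 9).
For the simultaneous game, intersect best replies.
Delta's best replies: X→Light; Y→Light.
Echo's best replies: Light→Y; Medium→Y; Heavy→X.
The unique mutual best reply is (Light, Y), giving (10, 9).
Echo earns 9 sequentially versus 9 at the Nash outcome: unchanged.

unchanged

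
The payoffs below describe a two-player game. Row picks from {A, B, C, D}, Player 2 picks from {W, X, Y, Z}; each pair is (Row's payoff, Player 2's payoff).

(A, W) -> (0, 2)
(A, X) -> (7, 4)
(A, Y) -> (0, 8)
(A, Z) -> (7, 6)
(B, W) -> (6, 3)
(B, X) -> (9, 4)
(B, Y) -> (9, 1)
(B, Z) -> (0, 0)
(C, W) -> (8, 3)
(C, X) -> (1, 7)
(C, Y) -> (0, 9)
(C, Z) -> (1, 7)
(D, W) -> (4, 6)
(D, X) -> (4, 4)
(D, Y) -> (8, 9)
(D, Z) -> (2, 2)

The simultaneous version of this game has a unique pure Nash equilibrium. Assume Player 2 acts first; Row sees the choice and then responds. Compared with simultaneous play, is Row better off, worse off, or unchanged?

worse off

Work backward from Row's decision.
- W: BR = C, leader payoff 3.
- X: BR = B, leader payoff 4.
- Y: BR = B, leader payoff 1.
- Z: BR = A, leader payoff 6.
Among 3, 4, 1, 6, the best is 6 at Z. Subgame-perfect outcome: (A, Z) with payoffs (7, 6).
Now find the simultaneous Nash equilibrium.
Row's best replies: W→C; X→B; Y→B; Z→A.
Player 2's best replies: A→Y; B→X; C→Y; D→Y.
Only (B, X) has each player best-responding; Nash payoffs (9, 4).
Row earns 7 sequentially versus 9 at the Nash outcome: worse off.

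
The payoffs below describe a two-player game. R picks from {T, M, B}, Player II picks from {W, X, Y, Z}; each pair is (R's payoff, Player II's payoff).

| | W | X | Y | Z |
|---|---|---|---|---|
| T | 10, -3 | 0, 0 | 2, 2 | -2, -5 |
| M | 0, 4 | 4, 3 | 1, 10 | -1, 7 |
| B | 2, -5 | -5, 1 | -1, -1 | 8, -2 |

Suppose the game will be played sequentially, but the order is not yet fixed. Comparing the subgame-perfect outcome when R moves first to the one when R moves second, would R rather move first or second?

second

If R leads: Player II's best replies are T→Y, M→Y, B→X; R's induced payoffs 2, 1, -5; outcome (T, Y), payoffs (2, 2).
If Player II leads: R's best replies are W→T, X→M, Y→T, Z→B; Player II's induced payoffs -3, 3, 2, -2; outcome (M, X), payoffs (4, 3).
R gets 2 moving first and 4 moving second, so R prefers to move second.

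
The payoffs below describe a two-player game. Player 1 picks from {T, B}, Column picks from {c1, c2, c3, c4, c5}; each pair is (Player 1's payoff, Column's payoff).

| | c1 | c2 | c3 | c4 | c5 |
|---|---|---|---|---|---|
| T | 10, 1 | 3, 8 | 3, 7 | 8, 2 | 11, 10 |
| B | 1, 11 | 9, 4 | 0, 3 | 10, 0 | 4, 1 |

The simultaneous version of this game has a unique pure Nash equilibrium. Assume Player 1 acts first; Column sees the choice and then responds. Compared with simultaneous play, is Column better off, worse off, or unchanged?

Solve by backward induction (Player 1 leads).
- T: BR = c5, leader payoff 11.
- B: BR = c1, leader payoff 1.
Maximizing over 11, 1, Player 1 chooses T. Subgame-perfect outcome: (T, c5) with payoffs (11, 10).
For the simultaneous game, intersect best replies.
Player 1's best replies: c1→T; c2→B; c3→T; c4→B; c5→T.
Column's best replies: T→c5; B→c1.
Only (T, c5) has each player best-responding; Nash payoffs (11, 10).
Column earns 10 sequentially versus 10 at the Nash outcome: unchanged.

unchanged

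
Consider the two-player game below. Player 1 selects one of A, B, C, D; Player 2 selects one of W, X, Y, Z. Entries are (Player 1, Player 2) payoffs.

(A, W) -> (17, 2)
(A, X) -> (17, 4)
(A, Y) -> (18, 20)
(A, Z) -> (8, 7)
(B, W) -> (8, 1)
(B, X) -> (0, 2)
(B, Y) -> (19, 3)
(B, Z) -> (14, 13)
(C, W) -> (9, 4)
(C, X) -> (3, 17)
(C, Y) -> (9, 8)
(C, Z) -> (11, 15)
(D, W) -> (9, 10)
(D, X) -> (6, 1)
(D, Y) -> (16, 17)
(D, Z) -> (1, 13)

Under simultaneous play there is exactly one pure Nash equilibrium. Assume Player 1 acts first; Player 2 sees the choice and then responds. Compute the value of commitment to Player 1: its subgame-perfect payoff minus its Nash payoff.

4

Backward induction with Player 1 moving first.
- A: BR = Y, leader payoff 18.
- B: BR = Z, leader payoff 14.
- C: BR = X, leader payoff 3.
- D: BR = Y, leader payoff 16.
Among 18, 14, 3, 16, the best is 18 at A. Subgame-perfect outcome: (A, Y) with payoffs (18, 20).
Under simultaneous play:
Player 1's best replies: W→A; X→A; Y→B; Z→B.
Player 2's best replies: A→Y; B→Z; C→X; D→Y.
Only (B, Z) has each player best-responding; Nash payoffs (14, 13).
Player 1's commitment gain: 18 − 14 = 4.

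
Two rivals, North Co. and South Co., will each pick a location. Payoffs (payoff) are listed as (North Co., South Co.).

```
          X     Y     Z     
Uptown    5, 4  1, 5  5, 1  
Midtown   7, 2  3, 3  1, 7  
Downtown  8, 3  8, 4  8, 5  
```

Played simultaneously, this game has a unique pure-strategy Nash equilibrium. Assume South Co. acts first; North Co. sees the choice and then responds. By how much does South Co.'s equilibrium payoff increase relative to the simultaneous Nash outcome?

Solve by backward induction (South Co. leads).
- X: BR = Downtown, leader payoff 3.
- Y: BR = Downtown, leader payoff 4.
- Z: BR = Downtown, leader payoff 5.
South Co.'s induced payoffs are 3, 4, 5, so South Co. commits to Z. Subgame-perfect outcome: (Downtown, Z) with payoffs (8, 5).
For the simultaneous game, intersect best replies.
North Co.'s best replies: X→Downtown; Y→Downtown; Z→Downtown.
South Co.'s best replies: Uptown→Y; Midtown→Z; Downtown→Z.
Only (Downtown, Z) has each player best-responding; Nash payoffs (8, 5).
South Co.'s commitment gain: 5 − 5 = 0.

0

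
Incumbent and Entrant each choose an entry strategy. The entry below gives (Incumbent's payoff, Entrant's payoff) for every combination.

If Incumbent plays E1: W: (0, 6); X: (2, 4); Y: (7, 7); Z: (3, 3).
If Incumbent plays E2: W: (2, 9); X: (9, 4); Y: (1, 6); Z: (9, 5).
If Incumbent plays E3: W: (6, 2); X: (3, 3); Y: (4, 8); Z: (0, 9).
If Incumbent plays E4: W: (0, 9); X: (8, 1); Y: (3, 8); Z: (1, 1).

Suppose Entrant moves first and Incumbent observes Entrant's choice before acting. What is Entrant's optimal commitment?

Y

Solve by backward induction (Entrant leads).
- W: BR = E3, leader payoff 2.
- X: BR = E2, leader payoff 4.
- Y: BR = E1, leader payoff 7.
- Z: BR = E2, leader payoff 5.
Maximizing over 2, 4, 7, 5, Entrant chooses Y. Subgame-perfect outcome: (E1, Y) with payoffs (7, 7).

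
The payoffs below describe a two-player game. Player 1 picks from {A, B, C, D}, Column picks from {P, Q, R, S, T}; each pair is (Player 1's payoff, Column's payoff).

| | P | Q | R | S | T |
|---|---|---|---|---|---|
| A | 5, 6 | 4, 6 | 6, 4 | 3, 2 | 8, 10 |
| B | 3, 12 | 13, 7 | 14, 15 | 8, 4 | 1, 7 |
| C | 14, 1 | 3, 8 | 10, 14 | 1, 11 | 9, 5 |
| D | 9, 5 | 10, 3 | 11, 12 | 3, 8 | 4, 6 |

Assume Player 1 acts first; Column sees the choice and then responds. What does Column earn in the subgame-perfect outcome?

15

Solve by backward induction (Player 1 leads).
- A: Column compares 6, 6, 4, 2, 10 and picks T; Player 1 would get 8.
- B: Column compares 12, 7, 15, 4, 7 and picks R; Player 1 would get 14.
- C: Column compares 1, 8, 14, 11, 5 and picks R; Player 1 would get 10.
- D: Column compares 5, 3, 12, 8, 6 and picks R; Player 1 would get 11.
Maximizing over 8, 14, 10, 11, Player 1 chooses B. Subgame-perfect outcome: (B, R) with payoffs (14, 15).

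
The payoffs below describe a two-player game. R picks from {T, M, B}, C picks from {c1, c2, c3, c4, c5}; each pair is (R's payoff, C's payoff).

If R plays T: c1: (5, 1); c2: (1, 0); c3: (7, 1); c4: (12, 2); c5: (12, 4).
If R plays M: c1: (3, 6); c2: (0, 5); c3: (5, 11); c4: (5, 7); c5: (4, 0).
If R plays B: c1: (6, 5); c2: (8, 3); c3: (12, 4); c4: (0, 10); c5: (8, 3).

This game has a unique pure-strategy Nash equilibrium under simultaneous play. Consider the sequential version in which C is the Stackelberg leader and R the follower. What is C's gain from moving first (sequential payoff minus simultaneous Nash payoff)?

Solve by backward induction (C leads).
- c1 → R plays B (best of 5, 3, 6); C gets 5.
- c2 → R plays B (best of 1, 0, 8); C gets 3.
- c3 → R plays B (best of 7, 5, 12); C gets 4.
- c4 → R plays T (best of 12, 5, 0); C gets 2.
- c5 → R plays T (best of 12, 4, 8); C gets 4.
Maximizing over 5, 3, 4, 2, 4, C chooses c1. Subgame-perfect outcome: (B, c1) with payoffs (6, 5).
For the simultaneous game, intersect best replies.
R's best replies: c1→B; c2→B; c3→B; c4→T; c5→T.
C's best replies: T→c5; M→c3; B→c4.
The unique mutual best reply is (T, c5), giving (12, 4).
C's commitment gain: 5 − 4 = 1.

1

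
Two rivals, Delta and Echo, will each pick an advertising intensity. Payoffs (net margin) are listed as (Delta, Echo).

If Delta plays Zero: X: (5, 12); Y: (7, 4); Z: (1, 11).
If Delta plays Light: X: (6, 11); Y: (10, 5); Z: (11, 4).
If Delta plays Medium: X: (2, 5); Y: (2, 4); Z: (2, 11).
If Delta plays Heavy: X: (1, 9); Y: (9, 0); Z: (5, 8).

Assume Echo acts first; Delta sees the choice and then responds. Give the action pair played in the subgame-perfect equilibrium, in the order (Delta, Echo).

Work backward from Delta's decision.
- X → Delta plays Light (best of 5, 6, 2, 1); Echo gets 11.
- Y → Delta plays Light (best of 7, 10, 2, 9); Echo gets 5.
- Z → Delta plays Light (best of 1, 11, 2, 5); Echo gets 4.
Maximizing over 11, 5, 4, Echo chooses X. Subgame-perfect outcome: (Light, X) with payoffs (6, 11).

(Light, X)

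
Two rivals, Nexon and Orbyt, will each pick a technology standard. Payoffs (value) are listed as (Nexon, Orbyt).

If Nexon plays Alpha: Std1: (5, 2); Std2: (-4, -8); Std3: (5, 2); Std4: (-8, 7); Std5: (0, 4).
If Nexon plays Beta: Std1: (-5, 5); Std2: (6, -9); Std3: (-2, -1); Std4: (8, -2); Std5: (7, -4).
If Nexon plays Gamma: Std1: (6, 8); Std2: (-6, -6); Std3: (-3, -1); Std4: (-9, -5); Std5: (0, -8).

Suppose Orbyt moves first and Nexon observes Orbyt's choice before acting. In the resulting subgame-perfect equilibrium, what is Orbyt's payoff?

8

Work backward from Nexon's decision.
- Std1: Nexon compares 5, -5, 6 and picks Gamma; Orbyt would get 8.
- Std2: Nexon compares -4, 6, -6 and picks Beta; Orbyt would get -9.
- Std3: Nexon compares 5, -2, -3 and picks Alpha; Orbyt would get 2.
- Std4: Nexon compares -8, 8, -9 and picks Beta; Orbyt would get -2.
- Std5: Nexon compares 0, 7, 0 and picks Beta; Orbyt would get -4.
Maximizing over 8, -9, 2, -2, -4, Orbyt chooses Std1. Subgame-perfect outcome: (Gamma, Std1) with payoffs (6, 8).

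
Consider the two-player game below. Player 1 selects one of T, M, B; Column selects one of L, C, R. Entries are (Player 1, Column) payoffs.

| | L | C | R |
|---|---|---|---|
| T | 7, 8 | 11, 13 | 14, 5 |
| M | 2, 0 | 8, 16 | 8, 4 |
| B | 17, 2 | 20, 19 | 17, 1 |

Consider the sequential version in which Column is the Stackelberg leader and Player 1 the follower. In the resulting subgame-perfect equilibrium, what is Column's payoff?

19

Player 1 best-responds to each possible Column move:
- L: Player 1 compares 7, 2, 17 and picks B; Column would get 2.
- C: Player 1 compares 11, 8, 20 and picks B; Column would get 19.
- R: Player 1 compares 14, 8, 17 and picks B; Column would get 1.
Among 2, 19, 1, the best is 19 at C. Subgame-perfect outcome: (B, C) with payoffs (20, 19).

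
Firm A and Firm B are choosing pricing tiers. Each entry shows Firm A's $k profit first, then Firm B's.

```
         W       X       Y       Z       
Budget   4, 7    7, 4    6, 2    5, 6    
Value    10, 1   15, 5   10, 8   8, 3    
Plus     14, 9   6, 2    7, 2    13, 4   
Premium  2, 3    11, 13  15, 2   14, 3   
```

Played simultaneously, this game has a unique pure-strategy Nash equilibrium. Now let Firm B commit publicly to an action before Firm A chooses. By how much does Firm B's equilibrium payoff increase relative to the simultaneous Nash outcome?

Work backward from Firm A's decision.
- W: Firm A compares 4, 10, 14, 2 and picks Plus; Firm B would get 9.
- X: Firm A compares 7, 15, 6, 11 and picks Value; Firm B would get 5.
- Y: Firm A compares 6, 10, 7, 15 and picks Premium; Firm B would get 2.
- Z: Firm A compares 5, 8, 13, 14 and picks Premium; Firm B would get 3.
Firm B's induced payoffs are 9, 5, 2, 3, so Firm B commits to W. Subgame-perfect outcome: (Plus, W) with payoffs (14, 9).
Under simultaneous play:
Firm A's best replies: W→Plus; X→Value; Y→Premium; Z→Premium.
Firm B's best replies: Budget→W; Value→Y; Plus→W; Premium→X.
Only (Plus, W) has each player best-responding; Nash payoffs (14, 9).
Firm B's commitment gain: 9 − 9 = 0.

0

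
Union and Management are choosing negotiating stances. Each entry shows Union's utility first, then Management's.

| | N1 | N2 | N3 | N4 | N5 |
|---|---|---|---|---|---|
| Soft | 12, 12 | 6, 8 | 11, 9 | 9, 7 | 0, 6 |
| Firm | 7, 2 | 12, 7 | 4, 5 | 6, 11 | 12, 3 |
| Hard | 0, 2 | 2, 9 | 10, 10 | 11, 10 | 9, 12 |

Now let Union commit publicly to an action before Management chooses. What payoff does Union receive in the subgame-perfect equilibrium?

Backward induction with Union moving first.
- Soft → Management plays N1 (best of 12, 8, 9, 7, 6); Union gets 12.
- Firm → Management plays N4 (best of 2, 7, 5, 11, 3); Union gets 6.
- Hard → Management plays N5 (best of 2, 9, 10, 10, 12); Union gets 9.
Among 12, 6, 9, the best is 12 at Soft. Subgame-perfect outcome: (Soft, N1) with payoffs (12, 12).

12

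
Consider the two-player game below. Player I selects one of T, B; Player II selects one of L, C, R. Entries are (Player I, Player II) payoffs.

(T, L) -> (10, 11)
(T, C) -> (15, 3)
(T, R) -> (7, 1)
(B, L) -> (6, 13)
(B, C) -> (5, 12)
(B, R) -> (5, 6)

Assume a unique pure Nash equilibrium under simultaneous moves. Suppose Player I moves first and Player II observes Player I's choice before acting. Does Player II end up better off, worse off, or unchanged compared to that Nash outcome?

unchanged

Work backward from Player II's decision.
- T → Player II plays L (best of 11, 3, 1); Player I gets 10.
- B → Player II plays L (best of 13, 12, 6); Player I gets 6.
Among 10, 6, the best is 10 at T. Subgame-perfect outcome: (T, L) with payoffs (10, 11).
Now find the simultaneous Nash equilibrium.
Player I's best replies: L→T; C→T; R→T.
Player II's best replies: T→L; B→L.
Only (T, L) has each player best-responding; Nash payoffs (10, 11).
Player II earns 11 sequentially versus 11 at the Nash outcome: unchanged.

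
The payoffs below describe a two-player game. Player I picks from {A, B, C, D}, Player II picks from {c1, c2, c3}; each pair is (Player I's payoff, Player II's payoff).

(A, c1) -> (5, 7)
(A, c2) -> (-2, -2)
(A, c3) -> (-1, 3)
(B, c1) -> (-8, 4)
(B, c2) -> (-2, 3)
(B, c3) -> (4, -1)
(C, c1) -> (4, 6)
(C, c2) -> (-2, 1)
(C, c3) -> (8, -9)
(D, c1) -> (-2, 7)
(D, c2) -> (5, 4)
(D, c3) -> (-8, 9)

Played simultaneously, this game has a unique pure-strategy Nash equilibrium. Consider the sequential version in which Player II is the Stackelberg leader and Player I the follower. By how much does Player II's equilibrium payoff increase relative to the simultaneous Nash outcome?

Player I best-responds to each possible Player II move:
- c1 → Player I plays A (best of 5, -8, 4, -2); Player II gets 7.
- c2 → Player I plays D (best of -2, -2, -2, 5); Player II gets 4.
- c3 → Player I plays C (best of -1, 4, 8, -8); Player II gets -9.
Maximizing over 7, 4, -9, Player II chooses c1. Subgame-perfect outcome: (A, c1) with payoffs (5, 7).
Now find the simultaneous Nash equilibrium.
Player I's best replies: c1→A; c2→D; c3→C.
Player II's best replies: A→c1; B→c1; C→c1; D→c3.
The unique mutual best reply is (A, c1), giving (5, 7).
Player II's commitment gain: 7 − 7 = 0.

0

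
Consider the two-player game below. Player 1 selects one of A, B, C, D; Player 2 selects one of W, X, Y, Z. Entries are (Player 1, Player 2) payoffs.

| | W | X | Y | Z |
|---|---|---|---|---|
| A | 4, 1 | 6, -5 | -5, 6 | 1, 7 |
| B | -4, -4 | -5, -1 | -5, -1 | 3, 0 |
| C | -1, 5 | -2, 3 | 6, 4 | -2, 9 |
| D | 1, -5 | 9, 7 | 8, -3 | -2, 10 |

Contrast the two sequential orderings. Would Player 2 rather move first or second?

first

If Player 1 leads: Player 2's best replies are A→Z, B→Z, C→Z, D→Z; Player 1's induced payoffs 1, 3, -2, -2; outcome (B, Z), payoffs (3, 0).
If Player 2 leads: Player 1's best replies are W→A, X→D, Y→D, Z→B; Player 2's induced payoffs 1, 7, -3, 0; outcome (D, X), payoffs (9, 7).
Player 2 gets 7 moving first and 0 moving second, so Player 2 prefers to move first.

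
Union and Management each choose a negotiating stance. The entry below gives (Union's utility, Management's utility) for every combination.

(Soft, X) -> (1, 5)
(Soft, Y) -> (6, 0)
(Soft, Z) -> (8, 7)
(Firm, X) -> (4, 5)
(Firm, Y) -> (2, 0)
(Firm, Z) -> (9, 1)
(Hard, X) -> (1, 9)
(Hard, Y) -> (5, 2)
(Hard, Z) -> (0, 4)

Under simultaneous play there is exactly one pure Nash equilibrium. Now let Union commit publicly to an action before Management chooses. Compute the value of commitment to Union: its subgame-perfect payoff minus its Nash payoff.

Work backward from Management's decision.
- Soft: Management compares 5, 0, 7 and picks Z; Union would get 8.
- Firm: Management compares 5, 0, 1 and picks X; Union would get 4.
- Hard: Management compares 9, 2, 4 and picks X; Union would get 1.
Union's induced payoffs are 8, 4, 1, so Union commits to Soft. Subgame-perfect outcome: (Soft, Z) with payoffs (8, 7).
For the simultaneous game, intersect best replies.
Union's best replies: X→Firm; Y→Soft; Z→Firm.
Management's best replies: Soft→Z; Firm→X; Hard→X.
Only (Firm, X) has each player best-responding; Nash payoffs (4, 5).
Union's commitment gain: 8 − 4 = 4.

4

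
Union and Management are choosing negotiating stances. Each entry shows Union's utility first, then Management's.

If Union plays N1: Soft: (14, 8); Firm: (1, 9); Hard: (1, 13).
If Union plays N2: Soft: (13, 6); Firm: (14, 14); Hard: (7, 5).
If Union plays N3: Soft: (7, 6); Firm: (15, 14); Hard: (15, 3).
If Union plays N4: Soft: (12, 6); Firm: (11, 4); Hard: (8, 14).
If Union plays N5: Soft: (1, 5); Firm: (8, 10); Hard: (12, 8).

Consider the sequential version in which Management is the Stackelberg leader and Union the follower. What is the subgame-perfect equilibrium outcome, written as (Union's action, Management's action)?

(N3, Firm)

Backward induction with Management moving first.
- Soft: Union compares 14, 13, 7, 12, 1 and picks N1; Management would get 8.
- Firm: Union compares 1, 14, 15, 11, 8 and picks N3; Management would get 14.
- Hard: Union compares 1, 7, 15, 8, 12 and picks N3; Management would get 3.
Maximizing over 8, 14, 3, Management chooses Firm. Subgame-perfect outcome: (N3, Firm) with payoffs (15, 14).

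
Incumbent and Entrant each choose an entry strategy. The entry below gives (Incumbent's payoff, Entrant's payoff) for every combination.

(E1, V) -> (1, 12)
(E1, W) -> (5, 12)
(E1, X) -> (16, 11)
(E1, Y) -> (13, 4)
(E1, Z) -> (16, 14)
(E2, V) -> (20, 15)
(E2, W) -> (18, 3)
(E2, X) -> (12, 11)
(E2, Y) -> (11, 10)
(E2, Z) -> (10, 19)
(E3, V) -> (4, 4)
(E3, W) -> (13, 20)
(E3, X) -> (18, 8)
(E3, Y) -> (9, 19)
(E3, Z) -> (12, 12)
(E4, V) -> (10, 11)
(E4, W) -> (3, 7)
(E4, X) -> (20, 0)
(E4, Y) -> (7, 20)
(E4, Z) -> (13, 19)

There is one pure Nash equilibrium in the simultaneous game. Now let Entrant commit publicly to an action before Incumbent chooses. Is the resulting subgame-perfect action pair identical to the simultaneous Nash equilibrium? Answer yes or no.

Incumbent best-responds to each possible Entrant move:
- V: Incumbent compares 1, 20, 4, 10 and picks E2; Entrant would get 15.
- W: Incumbent compares 5, 18, 13, 3 and picks E2; Entrant would get 3.
- X: Incumbent compares 16, 12, 18, 20 and picks E4; Entrant would get 0.
- Y: Incumbent compares 13, 11, 9, 7 and picks E1; Entrant would get 4.
- Z: Incumbent compares 16, 10, 12, 13 and picks E1; Entrant would get 14.
Among 15, 3, 0, 4, 14, the best is 15 at V. Subgame-perfect outcome: (E2, V) with payoffs (20, 15).
Under simultaneous play:
Incumbent's best replies: V→E2; W→E2; X→E4; Y→E1; Z→E1.
Entrant's best replies: E1→Z; E2→Z; E3→W; E4→Y.
The unique mutual best reply is (E1, Z), giving (16, 14).
Sequential outcome (E2, V) differs from the Nash profile (E1, Z).

no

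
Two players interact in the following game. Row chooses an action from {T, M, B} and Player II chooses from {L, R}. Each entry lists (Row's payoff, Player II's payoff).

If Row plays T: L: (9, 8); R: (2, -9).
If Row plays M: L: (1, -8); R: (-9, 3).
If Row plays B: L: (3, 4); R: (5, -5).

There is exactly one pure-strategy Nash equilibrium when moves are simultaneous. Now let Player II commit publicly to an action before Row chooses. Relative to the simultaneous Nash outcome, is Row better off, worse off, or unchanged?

Work backward from Row's decision.
- L: BR = T, leader payoff 8.
- R: BR = B, leader payoff -5.
Among 8, -5, the best is 8 at L. Subgame-perfect outcome: (T, L) with payoffs (9, 8).
Now find the simultaneous Nash equilibrium.
Row's best replies: L→T; R→B.
Player II's best replies: T→L; M→R; B→L.
The unique mutual best reply is (T, L), giving (9, 8).
Row earns 9 sequentially versus 9 at the Nash outcome: unchanged.

unchanged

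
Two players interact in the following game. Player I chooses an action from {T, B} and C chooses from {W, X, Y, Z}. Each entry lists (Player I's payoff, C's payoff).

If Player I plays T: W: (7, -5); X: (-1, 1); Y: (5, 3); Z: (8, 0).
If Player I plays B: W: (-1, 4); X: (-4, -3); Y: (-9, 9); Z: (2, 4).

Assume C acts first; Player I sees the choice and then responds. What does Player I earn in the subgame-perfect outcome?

Player I best-responds to each possible C move:
- W → Player I plays T (best of 7, -1); C gets -5.
- X → Player I plays T (best of -1, -4); C gets 1.
- Y → Player I plays T (best of 5, -9); C gets 3.
- Z → Player I plays T (best of 8, 2); C gets 0.
Maximizing over -5, 1, 3, 0, C chooses Y. Subgame-perfect outcome: (T, Y) with payoffs (5, 3).

5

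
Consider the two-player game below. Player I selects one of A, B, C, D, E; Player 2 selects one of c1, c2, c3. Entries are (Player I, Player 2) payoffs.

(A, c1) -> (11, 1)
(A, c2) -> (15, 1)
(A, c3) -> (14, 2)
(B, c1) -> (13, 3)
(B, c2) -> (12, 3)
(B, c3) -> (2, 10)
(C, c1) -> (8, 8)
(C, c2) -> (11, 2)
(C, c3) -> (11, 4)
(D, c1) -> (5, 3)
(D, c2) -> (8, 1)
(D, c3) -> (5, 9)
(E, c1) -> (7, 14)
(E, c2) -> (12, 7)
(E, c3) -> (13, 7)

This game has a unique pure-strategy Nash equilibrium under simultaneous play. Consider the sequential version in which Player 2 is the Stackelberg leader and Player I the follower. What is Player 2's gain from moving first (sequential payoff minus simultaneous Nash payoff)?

1

Backward induction with Player 2 moving first.
- c1: Player I compares 11, 13, 8, 5, 7 and picks B; Player 2 would get 3.
- c2: Player I compares 15, 12, 11, 8, 12 and picks A; Player 2 would get 1.
- c3: Player I compares 14, 2, 11, 5, 13 and picks A; Player 2 would get 2.
Maximizing over 3, 1, 2, Player 2 chooses c1. Subgame-perfect outcome: (B, c1) with payoffs (13, 3).
Now find the simultaneous Nash equilibrium.
Player I's best replies: c1→B; c2→A; c3→A.
Player 2's best replies: A→c3; B→c3; C→c1; D→c3; E→c1.
The unique mutual best reply is (A, c3), giving (14, 2).
Player 2's commitment gain: 3 − 2 = 1.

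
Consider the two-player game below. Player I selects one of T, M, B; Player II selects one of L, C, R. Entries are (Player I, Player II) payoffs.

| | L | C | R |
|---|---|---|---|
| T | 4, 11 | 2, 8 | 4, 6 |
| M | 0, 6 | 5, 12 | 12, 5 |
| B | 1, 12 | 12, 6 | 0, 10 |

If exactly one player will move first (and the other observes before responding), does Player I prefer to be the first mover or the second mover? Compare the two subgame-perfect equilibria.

If Player I leads: Player II's best replies are T→L, M→C, B→L; Player I's induced payoffs 4, 5, 1; outcome (M, C), payoffs (5, 12).
If Player II leads: Player I's best replies are L→T, C→B, R→M; Player II's induced payoffs 11, 6, 5; outcome (T, L), payoffs (4, 11).
Player I gets 5 moving first and 4 moving second, so Player I prefers to move first.

first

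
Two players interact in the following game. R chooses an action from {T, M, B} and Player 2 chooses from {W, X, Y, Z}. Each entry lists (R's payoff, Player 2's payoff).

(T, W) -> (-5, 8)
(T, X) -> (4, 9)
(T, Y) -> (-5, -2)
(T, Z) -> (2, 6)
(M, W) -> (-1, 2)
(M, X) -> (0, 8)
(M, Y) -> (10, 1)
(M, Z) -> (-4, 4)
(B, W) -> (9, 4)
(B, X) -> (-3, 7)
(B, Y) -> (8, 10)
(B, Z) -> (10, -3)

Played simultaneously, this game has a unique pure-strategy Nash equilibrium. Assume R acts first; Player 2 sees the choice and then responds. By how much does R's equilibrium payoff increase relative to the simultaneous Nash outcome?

4

Work backward from Player 2's decision.
- T → Player 2 plays X (best of 8, 9, -2, 6); R gets 4.
- M → Player 2 plays X (best of 2, 8, 1, 4); R gets 0.
- B → Player 2 plays Y (best of 4, 7, 10, -3); R gets 8.
Among 4, 0, 8, the best is 8 at B. Subgame-perfect outcome: (B, Y) with payoffs (8, 10).
Under simultaneous play:
R's best replies: W→B; X→T; Y→M; Z→B.
Player 2's best replies: T→X; M→X; B→Y.
Only (T, X) has each player best-responding; Nash payoffs (4, 9).
R's commitment gain: 8 − 4 = 4.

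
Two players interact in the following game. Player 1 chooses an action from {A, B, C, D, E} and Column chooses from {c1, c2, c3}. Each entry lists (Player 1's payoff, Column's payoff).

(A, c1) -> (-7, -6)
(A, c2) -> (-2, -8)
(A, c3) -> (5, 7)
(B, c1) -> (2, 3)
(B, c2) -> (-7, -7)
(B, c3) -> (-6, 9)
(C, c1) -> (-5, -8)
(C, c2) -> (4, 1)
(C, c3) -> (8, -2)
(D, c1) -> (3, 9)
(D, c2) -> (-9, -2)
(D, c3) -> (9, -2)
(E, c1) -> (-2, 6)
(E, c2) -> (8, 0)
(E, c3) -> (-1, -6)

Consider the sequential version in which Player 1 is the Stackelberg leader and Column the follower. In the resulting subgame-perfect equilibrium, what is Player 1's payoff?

5

Backward induction with Player 1 moving first.
- A: BR = c3, leader payoff 5.
- B: BR = c3, leader payoff -6.
- C: BR = c2, leader payoff 4.
- D: BR = c1, leader payoff 3.
- E: BR = c1, leader payoff -2.
Maximizing over 5, -6, 4, 3, -2, Player 1 chooses A. Subgame-perfect outcome: (A, c3) with payoffs (5, 7).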